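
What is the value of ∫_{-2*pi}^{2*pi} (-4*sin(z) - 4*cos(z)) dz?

0

An antiderivative is F(z) = -4*sin(z) + 4*cos(z).
Then F(2*pi) - F(-2*pi) = (4) - (4) = 0.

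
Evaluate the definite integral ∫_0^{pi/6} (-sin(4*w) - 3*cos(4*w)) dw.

An antiderivative is F(w) = -3*sin(4*w)/4 + cos(4*w)/4.
Then F(pi/6) - F(0) = (-3*sqrt(3)/8 - 1/8) - (1/4) = -3*sqrt(3)/8 - 3/8.

-3*sqrt(3)/8 - 3/8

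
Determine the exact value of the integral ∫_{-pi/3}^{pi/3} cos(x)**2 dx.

Use the identity cos^2(x) = (1 + cos(2*x))/2.
An antiderivative is F(x) = x/2 + sin(2*x)/4.
Then F(pi/3) - F(-pi/3) = (sqrt(3)/8 + pi/6) - (-pi/6 - sqrt(3)/8) = sqrt(3)/4 + pi/3.

sqrt(3)/4 + pi/3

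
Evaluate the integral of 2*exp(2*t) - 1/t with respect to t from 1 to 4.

-exp(2) - log(4) + exp(8)

An antiderivative is F(t) = exp(2*t) - log(t).
Then F(4) - F(1) = (-log(4) + exp(8)) - (exp(2)) = -exp(2) - log(4) + exp(8).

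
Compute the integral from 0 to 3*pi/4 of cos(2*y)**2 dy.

3*pi/8

Use the identity cos^2(2*y) = (1 + cos(4*y))/2.
An antiderivative is F(y) = y/2 + sin(4*y)/8.
Then F(3*pi/4) - F(0) = (3*pi/8) - (0) = 3*pi/8.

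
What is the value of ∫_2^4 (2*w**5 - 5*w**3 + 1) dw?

1046

By the power rule, an antiderivative is F(w) = w**6/3 - 5*w**4/4 + w.
Then F(4) - F(2) = (3148/3) - (10/3) = 1046.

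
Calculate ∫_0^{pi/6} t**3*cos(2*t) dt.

-sqrt(3)*pi/16 + sqrt(3)*pi**3/864 + pi**2/96 + 3/16

Integrate by parts 3 times (u = t^3, dv = cos(2*t) dt).
An antiderivative is F(t) = t**3*sin(2*t)/2 + 3*t**2*cos(2*t)/4 - 3*t*sin(2*t)/4 - 3*cos(2*t)/8.
Then F(pi/6) - F(0) = (-sqrt(3)*pi/16 - 3/16 + sqrt(3)*pi**3/864 + pi**2/96) - (-3/8) = -sqrt(3)*pi/16 + sqrt(3)*pi**3/864 + pi**2/96 + 3/16.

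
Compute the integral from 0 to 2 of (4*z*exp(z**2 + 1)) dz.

Let u = z**2 + 1, so du = 2*z dz. When z = 0, u = 1; when z = 2, u = 5.
The integral becomes 2·∫ exp(u) du from 1 to 5, with antiderivative 2*exp(u).
Back in z: F(z) = 2*exp(z**2 + 1).
Then F(2) - F(0) = (2*exp(5)) - (2*exp(1)) = -2*exp(1)*(1 - exp(4)).

-2*exp(1)*(1 - exp(4))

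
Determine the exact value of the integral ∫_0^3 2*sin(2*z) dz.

1 - cos(6)

Let u = 2*z, so du = 2 dz. When z = 0, u = 0; when z = 3, u = 6.
The integral becomes ∫ sin(u) du from 0 to 6, with antiderivative -cos(u).
Back in z: F(z) = -cos(2*z).
Then F(3) - F(0) = (-cos(6)) - (-1) = 1 - cos(6).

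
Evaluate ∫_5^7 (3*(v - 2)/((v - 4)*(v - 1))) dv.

log(27/2)

Factor the denominator: v**2 - 5*v + 4 = (v - 1)(v - 4).
Partial fractions: 3*(v - 2)/((v - 4)*(v - 1)) = 1/(v - 1) + 2/(v - 4).
An antiderivative is F(v) = 2*log(v - 4) + log(v - 1).
Then F(7) - F(5) = (log(54)) - (log(4)) = log(27/2).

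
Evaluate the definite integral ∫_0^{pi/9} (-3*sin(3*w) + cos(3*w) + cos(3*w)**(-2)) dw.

-1/2 + sqrt(3)/2

An antiderivative is F(w) = sin(3*w)/3 + cos(3*w) + tan(3*w)/3.
Then F(pi/9) - F(0) = (1/2 + sqrt(3)/2) - (1) = -1/2 + sqrt(3)/2.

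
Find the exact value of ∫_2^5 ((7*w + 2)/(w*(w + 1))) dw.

3*log(2) + 2*log(5)

Factor the denominator: w**2 + w = (w + 1)w.
Partial fractions: (7*w + 2)/(w*(w + 1)) = 5/(w + 1) + 2/w.
An antiderivative is F(w) = 2*log(w) + 5*log(w + 1).
Then F(5) - F(2) = (2*log(5) + 5*log(2) + 5*log(3)) - (2*log(2) + 5*log(3)) = 3*log(2) + 2*log(5).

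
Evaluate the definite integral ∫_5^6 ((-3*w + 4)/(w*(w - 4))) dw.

log(5/24)

Factor the denominator: w**2 - 4*w = w(w - 4).
Partial fractions: (-3*w + 4)/(w*(w - 4)) = -1/w - 2/(w - 4).
An antiderivative is F(w) = -log(w) - 2*log(w - 4).
Then F(6) - F(5) = (-log(24)) - (-log(5)) = log(5/24).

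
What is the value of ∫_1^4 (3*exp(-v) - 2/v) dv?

-4*log(2) - 3*exp(-4) + 3*exp(-1)

An antiderivative is F(v) = -2*log(v) - 3*exp(-v).
Then F(4) - F(1) = (-4*log(2) - 3*exp(-4)) - (-3*exp(-1)) = -4*log(2) - 3*exp(-4) + 3*exp(-1).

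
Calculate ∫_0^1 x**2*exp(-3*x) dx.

Integrate by parts twice (u = x^2, dv = exp(-3*x) dx).
An antiderivative is F(x) = (-9*x**2 - 6*x - 2)*exp(-3*x)/27.
Then F(1) - F(0) = (-17*exp(-3)/27) - (-2/27) = 2/27 - 17*exp(-3)/27.

2/27 - 17*exp(-3)/27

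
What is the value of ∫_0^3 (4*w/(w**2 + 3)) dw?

Let u = w**2 + 3, so du = 2*w dw. When w = 0, u = 3; when w = 3, u = 12.
The integral becomes 2·∫ 1/u du from 3 to 12, with antiderivative 2*log(u).
Back in w: F(w) = 2*log(w**2 + 3).
Then F(3) - F(0) = (2*log(3) + 4*log(2)) - (log(9)) = log(16).

log(16)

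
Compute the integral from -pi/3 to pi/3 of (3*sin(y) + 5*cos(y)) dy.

An antiderivative is F(y) = 5*sin(y) - 3*cos(y).
Then F(pi/3) - F(-pi/3) = (-3/2 + 5*sqrt(3)/2) - (-5*sqrt(3)/2 - 3/2) = 5*sqrt(3).

5*sqrt(3)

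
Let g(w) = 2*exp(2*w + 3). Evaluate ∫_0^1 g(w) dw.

Let u = 2*w + 3, so du = 2 dw. When w = 0, u = 3; when w = 1, u = 5.
The integral becomes ∫ exp(u) du from 3 to 5, with antiderivative exp(u).
Back in w: F(w) = exp(2*w + 3).
Then F(1) - F(0) = (exp(5)) - (exp(3)) = -exp(3) + exp(5).

-exp(3) + exp(5)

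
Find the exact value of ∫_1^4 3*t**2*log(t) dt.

-21 + 128*log(2)

Integrate by parts once (u = ln t, dv = 3*t**2 dt).
An antiderivative is F(t) = t**3*(3*log(t) - 1)/3.
Then F(4) - F(1) = (-64/3 + 128*log(2)) - (-1/3) = -21 + 128*log(2).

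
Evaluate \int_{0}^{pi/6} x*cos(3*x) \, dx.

-1/9 + pi/18

Integrate by parts once (u = x, dv = cos(3*x) dx).
An antiderivative is F(x) = x*sin(3*x)/3 + cos(3*x)/9.
Then F(pi/6) - F(0) = (pi/18) - (1/9) = -1/9 + pi/18.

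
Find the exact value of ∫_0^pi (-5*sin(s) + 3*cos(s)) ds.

-10

An antiderivative is F(s) = 3*sin(s) + 5*cos(s).
Then F(pi) - F(0) = (-5) - (5) = -10.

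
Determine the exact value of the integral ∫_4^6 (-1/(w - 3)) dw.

-log(3)

An antiderivative is F(w) = -log(w - 3).
Then F(6) - F(4) = (-log(3)) - (0) = -log(3).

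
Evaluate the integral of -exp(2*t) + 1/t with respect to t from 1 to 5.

An antiderivative is F(t) = -exp(2*t)/2 + log(t).
Then F(5) - F(1) = (-exp(10)/2 + log(5)) - (-exp(2)/2) = -exp(10)/2 + log(5) + exp(2)/2.

-exp(10)/2 + log(5) + exp(2)/2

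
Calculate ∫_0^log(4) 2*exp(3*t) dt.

42

Let u = exp(t), so du = exp(t) dt. When t = 0, u = 1; when t = log(4), u = 4.
The integral becomes 2·∫ u**2 du from 1 to 4, with antiderivative 2*u**3/3.
Back in t: F(t) = 2*exp(3*t)/3.
Then F(log(4)) - F(0) = (128/3) - (2/3) = 42.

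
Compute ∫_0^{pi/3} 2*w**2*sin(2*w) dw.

-3/4 + pi**2/18 + sqrt(3)*pi/6

Integrate by parts twice (u = w^2, dv = 2*sin(2*w) dw).
An antiderivative is F(w) = -w**2*cos(2*w) + w*sin(2*w) + cos(2*w)/2.
Then F(pi/3) - F(0) = (-1/4 + pi**2/18 + sqrt(3)*pi/6) - (1/2) = -3/4 + pi**2/18 + sqrt(3)*pi/6.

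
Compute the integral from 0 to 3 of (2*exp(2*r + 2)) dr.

-exp(2) + exp(8)

Let u = 2*r + 2, so du = 2 dr. When r = 0, u = 2; when r = 3, u = 8.
The integral becomes ∫ exp(u) du from 2 to 8, with antiderivative exp(u).
Back in r: F(r) = exp(2*r + 2).
Then F(3) - F(0) = (exp(8)) - (exp(2)) = -exp(2) + exp(8).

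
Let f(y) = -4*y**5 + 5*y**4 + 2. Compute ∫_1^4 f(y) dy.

By the power rule, an antiderivative is F(y) = -2*y**6/3 + y**5 + 2*y.
Then F(4) - F(1) = (-5096/3) - (7/3) = -1701.

-1701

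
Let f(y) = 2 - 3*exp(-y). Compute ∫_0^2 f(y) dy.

3*exp(-2) + 1

An antiderivative is F(y) = 2*y + 3*exp(-y).
Then F(2) - F(0) = (3*exp(-2) + 4) - (3) = 3*exp(-2) + 1.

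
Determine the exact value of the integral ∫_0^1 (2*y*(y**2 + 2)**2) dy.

19/3

Let u = y**2 + 2, so du = 2*y dy. When y = 0, u = 2; when y = 1, u = 3.
The integral becomes ∫ u**2 du from 2 to 3, with antiderivative u**3/3.
Back in y: F(y) = (y**2 + 2)**3/3.
Then F(1) - F(0) = (9) - (8/3) = 19/3.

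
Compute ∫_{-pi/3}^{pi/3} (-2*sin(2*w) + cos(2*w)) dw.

sqrt(3)/2

An antiderivative is F(w) = sin(2*w)/2 + cos(2*w).
Then F(pi/3) - F(-pi/3) = (-1/2 + sqrt(3)/4) - (-1/2 - sqrt(3)/4) = sqrt(3)/2.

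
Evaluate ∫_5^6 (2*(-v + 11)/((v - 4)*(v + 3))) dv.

-8*log(3) + 14*log(2)

Factor the denominator: v**2 - v - 12 = (v + 3)(v - 4).
Partial fractions: 2*(-v + 11)/((v - 4)*(v + 3)) = -4/(v + 3) + 2/(v - 4).
An antiderivative is F(v) = 2*log(v - 4) - 4*log(v + 3).
Then F(6) - F(5) = (-8*log(3) + 2*log(2)) - (-12*log(2)) = -8*log(3) + 14*log(2).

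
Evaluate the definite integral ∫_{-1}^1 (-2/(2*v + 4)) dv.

An antiderivative is F(v) = -log(2*v + 4).
Then F(1) - F(-1) = (-log(6)) - (-log(2)) = -log(3).

-log(3)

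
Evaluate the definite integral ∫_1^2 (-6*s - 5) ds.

By the power rule, an antiderivative is F(s) = -3*s**2 - 5*s.
Then F(2) - F(1) = (-22) - (-8) = -14.

-14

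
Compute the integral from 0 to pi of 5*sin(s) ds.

An antiderivative is F(s) = -5*cos(s).
Then F(pi) - F(0) = (5) - (-5) = 10.

10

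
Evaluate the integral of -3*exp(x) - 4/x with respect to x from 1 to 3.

-3*exp(3) - log(81) + 3*exp(1)

An antiderivative is F(x) = -3*exp(x) - 4*log(x).
Then F(3) - F(1) = (-3*exp(3) - log(81)) - (-3*exp(1)) = -3*exp(3) - log(81) + 3*exp(1).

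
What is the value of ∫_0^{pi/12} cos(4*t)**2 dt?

sqrt(3)/32 + pi/24

Use the identity cos^2(4*t) = (1 + cos(8*t))/2.
An antiderivative is F(t) = t/2 + sin(8*t)/16.
Then F(pi/12) - F(0) = (sqrt(3)/32 + pi/24) - (0) = sqrt(3)/32 + pi/24.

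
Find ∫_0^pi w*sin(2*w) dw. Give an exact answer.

Integrate by parts once (u = w, dv = sin(2*w) dw).
An antiderivative is F(w) = -w*cos(2*w)/2 + sin(2*w)/4.
Then F(pi) - F(0) = (-pi/2) - (0) = -pi/2.

-pi/2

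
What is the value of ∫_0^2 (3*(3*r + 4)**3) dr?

Let u = 3*r + 4, so du = 3 dr. When r = 0, u = 4; when r = 2, u = 10.
The integral becomes ∫ u**3 du from 4 to 10, with antiderivative u**4/4.
Back in r: F(r) = (3*r + 4)**4/4.
Then F(2) - F(0) = (2500) - (64) = 2436.

2436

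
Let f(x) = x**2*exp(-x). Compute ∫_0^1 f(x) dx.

Integrate by parts twice (u = x^2, dv = exp(-x) dx).
An antiderivative is F(x) = (-x**2 - 2*x - 2)*exp(-x).
Then F(1) - F(0) = (-5*exp(-1)) - (-2) = 2 - 5*exp(-1).

2 - 5*exp(-1)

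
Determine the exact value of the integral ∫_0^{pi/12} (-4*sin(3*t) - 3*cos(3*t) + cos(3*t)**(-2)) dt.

-1 + sqrt(2)/6

An antiderivative is F(t) = -sin(3*t) + 4*cos(3*t)/3 + tan(3*t)/3.
Then F(pi/12) - F(0) = (sqrt(2)/6 + 1/3) - (4/3) = -1 + sqrt(2)/6.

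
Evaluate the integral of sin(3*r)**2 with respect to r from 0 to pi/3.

pi/6

Use the identity sin^2(3*r) = (1 - cos(6*r))/2.
An antiderivative is F(r) = r/2 - sin(6*r)/12.
Then F(pi/3) - F(0) = (pi/6) - (0) = pi/6.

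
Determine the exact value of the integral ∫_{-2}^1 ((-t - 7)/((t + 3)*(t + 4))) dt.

Factor the denominator: t**2 + 7*t + 12 = (t + 4)(t + 3).
Partial fractions: (-t - 7)/((t + 3)*(t + 4)) = 3/(t + 4) - 4/(t + 3).
An antiderivative is F(t) = -4*log(t + 3) + 3*log(t + 4).
Then F(1) - F(-2) = (-8*log(2) + 3*log(5)) - (log(8)) = -11*log(2) + 3*log(5).

-11*log(2) + 3*log(5)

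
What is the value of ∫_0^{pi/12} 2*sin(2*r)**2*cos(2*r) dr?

Let u = sin(2*r), so du = 2*cos(2*r) dr. When r = 0, u = 0; when r = pi/12, u = 1/2.
The integral becomes ∫ u**2 du from 0 to 1/2, with antiderivative u**3/3.
Back in r: F(r) = sin(2*r)**3/3.
Then F(pi/12) - F(0) = (1/24) - (0) = 1/24.

1/24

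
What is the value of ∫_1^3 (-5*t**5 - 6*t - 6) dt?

-1928/3

By the power rule, an antiderivative is F(t) = -5*t**6/6 - 3*t**2 - 6*t.
Then F(3) - F(1) = (-1305/2) - (-59/6) = -1928/3.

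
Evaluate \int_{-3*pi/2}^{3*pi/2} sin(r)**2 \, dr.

3*pi/2

Use the identity sin^2(r) = (1 - cos(2*r))/2.
An antiderivative is F(r) = r/2 - sin(2*r)/4.
Then F(3*pi/2) - F(-3*pi/2) = (3*pi/4) - (-3*pi/4) = 3*pi/2.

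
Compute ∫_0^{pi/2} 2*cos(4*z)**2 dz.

pi/2

Use the identity cos^2(4*z) = (1 + cos(8*z))/2.
An antiderivative is F(z) = z + sin(8*z)/8.
Then F(pi/2) - F(0) = (pi/2) - (0) = pi/2.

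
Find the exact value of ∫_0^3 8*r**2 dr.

Let u = 2*r, so du = 2 dr. When r = 0, u = 0; when r = 3, u = 6.
The integral becomes ∫ u**2 du from 0 to 6, with antiderivative u**3/3.
Back in r: F(r) = 8*r**3/3.
Then F(3) - F(0) = (72) - (0) = 72.

72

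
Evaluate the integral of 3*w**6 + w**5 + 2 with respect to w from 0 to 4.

By the power rule, an antiderivative is F(w) = 3*w**7/7 + w**6/6 + 2*w.
Then F(4) - F(0) = (161960/21) - (0) = 161960/21.

161960/21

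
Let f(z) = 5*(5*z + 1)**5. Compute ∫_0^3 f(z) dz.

Let u = 5*z + 1, so du = 5 dz. When z = 0, u = 1; when z = 3, u = 16.
The integral becomes ∫ u**5 du from 1 to 16, with antiderivative u**6/6.
Back in z: F(z) = (5*z + 1)**6/6.
Then F(3) - F(0) = (8388608/3) - (1/6) = 5592405/2.

5592405/2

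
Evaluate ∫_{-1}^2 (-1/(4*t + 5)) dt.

-log(13)/4

An antiderivative is F(t) = -log(4*t + 5)/4.
Then F(2) - F(-1) = (-log(13)/4) - (0) = -log(13)/4.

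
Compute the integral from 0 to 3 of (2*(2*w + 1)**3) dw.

600

Let u = 2*w + 1, so du = 2 dw. When w = 0, u = 1; when w = 3, u = 7.
The integral becomes ∫ u**3 du from 1 to 7, with antiderivative u**4/4.
Back in w: F(w) = (2*w + 1)**4/4.
Then F(3) - F(0) = (2401/4) - (1/4) = 600.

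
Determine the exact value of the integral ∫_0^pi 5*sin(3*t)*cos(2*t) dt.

Use the identity sin(3*t)cos(2*t) = [sin(5*t) + sin(t)]/2.
An antiderivative is F(t) = -5*cos(t)/2 - cos(5*t)/2.
Then F(pi) - F(0) = (3) - (-3) = 6.

6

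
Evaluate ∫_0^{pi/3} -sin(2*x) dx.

An antiderivative is F(x) = cos(2*x)/2.
Then F(pi/3) - F(0) = (-1/4) - (1/2) = -3/4.

-3/4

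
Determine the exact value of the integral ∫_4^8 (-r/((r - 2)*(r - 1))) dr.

Factor the denominator: r**2 - 3*r + 2 = (r - 1)(r - 2).
Partial fractions: -r/((r - 2)*(r - 1)) = 1/(r - 1) - 2/(r - 2).
An antiderivative is F(r) = -2*log(r - 2) + log(r - 1).
Then F(8) - F(4) = (log(7/36)) - (log(3/4)) = log(7/27).

log(7/27)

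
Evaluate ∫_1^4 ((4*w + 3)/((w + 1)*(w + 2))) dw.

Factor the denominator: w**2 + 3*w + 2 = (w + 2)(w + 1).
Partial fractions: (4*w + 3)/((w + 1)*(w + 2)) = 5/(w + 2) - 1/(w + 1).
An antiderivative is F(w) = -log(w + 1) + 5*log(w + 2).
Then F(4) - F(1) = (-log(5) + 5*log(2) + 5*log(3)) - (-log(2) + 5*log(3)) = log(64/5).

log(64/5)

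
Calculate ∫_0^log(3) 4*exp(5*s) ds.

968/5

Let u = exp(s), so du = exp(s) ds. When s = 0, u = 1; when s = log(3), u = 3.
The integral becomes 4·∫ u**4 du from 1 to 3, with antiderivative 4*u**5/5.
Back in s: F(s) = 4*exp(5*s)/5.
Then F(log(3)) - F(0) = (972/5) - (4/5) = 968/5.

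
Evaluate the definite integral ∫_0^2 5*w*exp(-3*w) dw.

Integrate by parts once (u = w, dv = 5*exp(-3*w) dw).
An antiderivative is F(w) = (-15*w - 5)*exp(-3*w)/9.
Then F(2) - F(0) = (-35*exp(-6)/9) - (-5/9) = 5/9 - 35*exp(-6)/9.

5/9 - 35*exp(-6)/9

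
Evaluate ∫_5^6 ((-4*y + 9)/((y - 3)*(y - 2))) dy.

Factor the denominator: y**2 - 5*y + 6 = (y - 2)(y - 3).
Partial fractions: (-4*y + 9)/((y - 3)*(y - 2)) = -1/(y - 2) - 3/(y - 3).
An antiderivative is F(y) = -3*log(y - 3) - log(y - 2).
Then F(6) - F(5) = (-3*log(3) - 2*log(2)) - (-log(24)) = log(2/9).

log(2/9)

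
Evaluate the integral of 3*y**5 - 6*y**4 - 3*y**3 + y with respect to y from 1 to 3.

By the power rule, an antiderivative is F(y) = y**6/2 - 6*y**5/5 - 3*y**4/4 + y**2/2.
Then F(3) - F(1) = (333/20) - (-19/20) = 88/5.

88/5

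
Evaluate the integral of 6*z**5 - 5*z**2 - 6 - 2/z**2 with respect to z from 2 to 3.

By the power rule, an antiderivative is F(z) = z**6 - 5*z**3/3 - 6*z + 2/z.
Then F(3) - F(2) = (2000/3) - (119/3) = 627.

627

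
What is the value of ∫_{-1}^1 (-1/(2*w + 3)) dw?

An antiderivative is F(w) = -log(2*w + 3)/2.
Then F(1) - F(-1) = (-log(5)/2) - (0) = -log(5)/2.

-log(5)/2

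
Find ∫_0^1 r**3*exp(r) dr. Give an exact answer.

Integrate by parts 3 times (u = r^3, dv = exp(r) dr).
An antiderivative is F(r) = (r**3 - 3*r**2 + 6*r - 6)*exp(r).
Then F(1) - F(0) = (-2*E) - (-6) = 6 - 2*E.

6 - 2*E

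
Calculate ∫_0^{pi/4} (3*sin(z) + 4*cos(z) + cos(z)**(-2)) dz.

sqrt(2)/2 + 4

An antiderivative is F(z) = 4*sin(z) - 3*cos(z) + tan(z).
Then F(pi/4) - F(0) = (sqrt(2)/2 + 1) - (-3) = sqrt(2)/2 + 4.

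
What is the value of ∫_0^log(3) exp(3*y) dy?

26/3

Let u = exp(y), so du = exp(y) dy. When y = 0, u = 1; when y = log(3), u = 3.
The integral becomes ∫ u**2 du from 1 to 3, with antiderivative u**3/3.
Back in y: F(y) = exp(3*y)/3.
Then F(log(3)) - F(0) = (9) - (1/3) = 26/3.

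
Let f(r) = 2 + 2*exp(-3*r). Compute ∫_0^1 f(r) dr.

An antiderivative is F(r) = 2*r - 2*exp(-3*r)/3.
Then F(1) - F(0) = (2 - 2*exp(-3)/3) - (-2/3) = 8/3 - 2*exp(-3)/3.

8/3 - 2*exp(-3)/3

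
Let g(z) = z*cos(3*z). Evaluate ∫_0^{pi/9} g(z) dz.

-1/18 + sqrt(3)*pi/54

Integrate by parts once (u = z, dv = cos(3*z) dz).
An antiderivative is F(z) = z*sin(3*z)/3 + cos(3*z)/9.
Then F(pi/9) - F(0) = (1/18 + sqrt(3)*pi/54) - (1/9) = -1/18 + sqrt(3)*pi/54.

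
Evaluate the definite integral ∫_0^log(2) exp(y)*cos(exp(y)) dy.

Let u = exp(y), so du = exp(y) dy. When y = 0, u = 1; when y = log(2), u = 2.
The integral becomes ∫ cos(u) du from 1 to 2, with antiderivative sin(u).
Back in y: F(y) = sin(exp(y)).
Then F(log(2)) - F(0) = (sin(2)) - (sin(1)) = -sin(1) + sin(2).

-sin(1) + sin(2)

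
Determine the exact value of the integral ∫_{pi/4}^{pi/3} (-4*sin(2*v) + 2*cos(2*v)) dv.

-2 + sqrt(3)/2

An antiderivative is F(v) = sin(2*v) + 2*cos(2*v).
Then F(pi/3) - F(pi/4) = (-1 + sqrt(3)/2) - (1) = -2 + sqrt(3)/2.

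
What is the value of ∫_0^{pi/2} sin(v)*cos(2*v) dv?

-1/3

Use the identity sin(v)cos(2*v) = [sin(3*v) + sin(-v)]/2.
An antiderivative is F(v) = cos(v)/2 - cos(3*v)/6.
Then F(pi/2) - F(0) = (0) - (1/3) = -1/3.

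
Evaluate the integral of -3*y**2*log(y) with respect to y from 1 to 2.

7/3 - 8*log(2)

Integrate by parts once (u = ln y, dv = -3*y**2 dy).
An antiderivative is F(y) = -y**3*(3*log(y) - 1)/3.
Then F(2) - F(1) = (8/3 - 8*log(2)) - (1/3) = 7/3 - 8*log(2).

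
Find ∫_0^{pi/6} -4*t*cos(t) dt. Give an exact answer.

-2*sqrt(3) - pi/3 + 4

Integrate by parts once (u = t, dv = -4*cos(t) dt).
An antiderivative is F(t) = -4*t*sin(t) - 4*cos(t).
Then F(pi/6) - F(0) = (-2*sqrt(3) - pi/3) - (-4) = -2*sqrt(3) - pi/3 + 4.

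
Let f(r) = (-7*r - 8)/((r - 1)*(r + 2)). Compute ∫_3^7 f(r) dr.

Factor the denominator: r**2 + r - 2 = (r + 2)(r - 1).
Partial fractions: (-7*r - 8)/((r - 1)*(r + 2)) = -2/(r + 2) - 5/(r - 1).
An antiderivative is F(r) = -5*log(r - 1) - 2*log(r + 2).
Then F(7) - F(3) = (-9*log(3) - 5*log(2)) - (-5*log(2) - 2*log(5)) = -9*log(3) + 2*log(5).

-9*log(3) + 2*log(5)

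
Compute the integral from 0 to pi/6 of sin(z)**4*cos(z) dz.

1/160

Let u = sin(z), so du = cos(z) dz. When z = 0, u = 0; when z = pi/6, u = 1/2.
The integral becomes ∫ u**4 du from 0 to 1/2, with antiderivative u**5/5.
Back in z: F(z) = sin(z)**5/5.
Then F(pi/6) - F(0) = (1/160) - (0) = 1/160.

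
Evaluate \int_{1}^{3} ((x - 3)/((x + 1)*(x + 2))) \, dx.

Factor the denominator: x**2 + 3*x + 2 = (x + 2)(x + 1).
Partial fractions: (x - 3)/((x + 1)*(x + 2)) = 5/(x + 2) - 4/(x + 1).
An antiderivative is F(x) = -4*log(x + 1) + 5*log(x + 2).
Then F(3) - F(1) = (-8*log(2) + 5*log(5)) - (-4*log(2) + 5*log(3)) = -5*log(3) - 4*log(2) + 5*log(5).

-5*log(3) - 4*log(2) + 5*log(5)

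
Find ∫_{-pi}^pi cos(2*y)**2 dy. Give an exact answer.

Use the identity cos^2(2*y) = (1 + cos(4*y))/2.
An antiderivative is F(y) = y/2 + sin(4*y)/8.
Then F(pi) - F(-pi) = (pi/2) - (-pi/2) = pi.

pi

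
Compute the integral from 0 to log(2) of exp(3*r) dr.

Let u = exp(r), so du = exp(r) dr. When r = 0, u = 1; when r = log(2), u = 2.
The integral becomes ∫ u**2 du from 1 to 2, with antiderivative u**3/3.
Back in r: F(r) = exp(3*r)/3.
Then F(log(2)) - F(0) = (8/3) - (1/3) = 7/3.

7/3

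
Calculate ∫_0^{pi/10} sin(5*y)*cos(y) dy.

Use the identity sin(5*y)cos(y) = [sin(6*y) + sin(4*y)]/2.
An antiderivative is F(y) = -cos(4*y)/8 - cos(6*y)/12.
Then F(pi/10) - F(0) = (1/96 - sqrt(5)/96) - (-5/24) = 7/32 - sqrt(5)/96.

7/32 - sqrt(5)/96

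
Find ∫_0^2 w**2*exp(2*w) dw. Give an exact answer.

-1/4 + 5*exp(4)/4

Integrate by parts twice (u = w^2, dv = exp(2*w) dw).
An antiderivative is F(w) = (2*w**2 - 2*w + 1)*exp(2*w)/4.
Then F(2) - F(0) = (5*exp(4)/4) - (1/4) = -1/4 + 5*exp(4)/4.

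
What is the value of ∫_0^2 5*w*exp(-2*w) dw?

Integrate by parts once (u = w, dv = 5*exp(-2*w) dw).
An antiderivative is F(w) = (-10*w - 5)*exp(-2*w)/4.
Then F(2) - F(0) = (-25*exp(-4)/4) - (-5/4) = 5/4 - 25*exp(-4)/4.

5/4 - 25*exp(-4)/4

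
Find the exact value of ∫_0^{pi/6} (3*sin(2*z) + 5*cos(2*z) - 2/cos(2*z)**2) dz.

sqrt(3)/4 + 3/4

An antiderivative is F(z) = 5*sin(2*z)/2 - 3*cos(2*z)/2 - tan(2*z).
Then F(pi/6) - F(0) = (-3/4 + sqrt(3)/4) - (-3/2) = sqrt(3)/4 + 3/4.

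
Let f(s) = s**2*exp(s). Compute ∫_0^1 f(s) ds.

-2 + E

Integrate by parts twice (u = s^2, dv = exp(s) ds).
An antiderivative is F(s) = (s**2 - 2*s + 2)*exp(s).
Then F(1) - F(0) = (E) - (2) = -2 + E.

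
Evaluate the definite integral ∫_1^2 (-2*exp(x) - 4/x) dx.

An antiderivative is F(x) = -2*exp(x) - 4*log(x).
Then F(2) - F(1) = (-2*exp(2) - log(16)) - (-2*exp(1)) = -2*exp(2) - 4*log(2) + 2*exp(1).

-2*exp(2) - 4*log(2) + 2*exp(1)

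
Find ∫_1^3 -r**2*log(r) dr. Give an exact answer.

Integrate by parts once (u = ln r, dv = -r**2 dr).
An antiderivative is F(r) = -r**3*(3*log(r) - 1)/9.
Then F(3) - F(1) = (3 - 9*log(3)) - (1/9) = 26/9 - 9*log(3).

26/9 - 9*log(3)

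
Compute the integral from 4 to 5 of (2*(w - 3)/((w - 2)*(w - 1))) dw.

Factor the denominator: w**2 - 3*w + 2 = (w - 1)(w - 2).
Partial fractions: 2*(w - 3)/((w - 2)*(w - 1)) = 4/(w - 1) - 2/(w - 2).
An antiderivative is F(w) = -2*log(w - 2) + 4*log(w - 1).
Then F(5) - F(4) = (-2*log(3) + 8*log(2)) - (log(81/4)) = -6*log(3) + 10*log(2).

-6*log(3) + 10*log(2)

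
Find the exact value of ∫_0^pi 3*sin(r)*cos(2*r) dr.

Use the identity sin(r)cos(2*r) = [sin(3*r) + sin(-r)]/2.
An antiderivative is F(r) = 3*cos(r)/2 - cos(3*r)/2.
Then F(pi) - F(0) = (-1) - (1) = -2.

-2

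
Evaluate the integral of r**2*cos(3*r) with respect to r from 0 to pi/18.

Integrate by parts twice (u = r^2, dv = cos(3*r) dr).
An antiderivative is F(r) = r**2*sin(3*r)/3 + 2*r*cos(3*r)/9 - 2*sin(3*r)/27.
Then F(pi/18) - F(0) = (-1/27 + pi**2/1944 + sqrt(3)*pi/162) - (0) = -1/27 + pi**2/1944 + sqrt(3)*pi/162.

-1/27 + pi**2/1944 + sqrt(3)*pi/162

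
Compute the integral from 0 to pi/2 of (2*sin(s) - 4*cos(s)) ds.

-2

An antiderivative is F(s) = -4*sin(s) - 2*cos(s).
Then F(pi/2) - F(0) = (-4) - (-2) = -2.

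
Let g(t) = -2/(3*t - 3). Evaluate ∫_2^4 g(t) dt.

An antiderivative is F(t) = -2*log(3*t - 3)/3.
Then F(4) - F(2) = (-4*log(3)/3) - (-2*log(3)/3) = -2*log(3)/3.

-2*log(3)/3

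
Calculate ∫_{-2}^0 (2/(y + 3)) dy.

An antiderivative is F(y) = 2*log(y + 3).
Then F(0) - F(-2) = (log(9)) - (0) = log(9).

log(9)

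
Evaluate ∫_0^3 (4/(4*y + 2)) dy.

An antiderivative is F(y) = log(4*y + 2).
Then F(3) - F(0) = (log(14)) - (log(2)) = log(7).

log(7)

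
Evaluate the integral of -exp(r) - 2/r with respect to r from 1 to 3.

An antiderivative is F(r) = -exp(r) - 2*log(r).
Then F(3) - F(1) = (-exp(3) - log(9)) - (-exp(1)) = -exp(3) - log(9) + exp(1).

-exp(3) - log(9) + exp(1)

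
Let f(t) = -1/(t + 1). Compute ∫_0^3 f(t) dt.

An antiderivative is F(t) = -log(t + 1).
Then F(3) - F(0) = (-log(4)) - (0) = -log(4).

-log(4)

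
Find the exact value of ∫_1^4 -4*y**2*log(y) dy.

28 - 512*log(2)/3

Integrate by parts once (u = ln y, dv = -4*y**2 dy).
An antiderivative is F(y) = -4*y**3*(3*log(y) - 1)/9.
Then F(4) - F(1) = (256/9 - 512*log(2)/3) - (4/9) = 28 - 512*log(2)/3.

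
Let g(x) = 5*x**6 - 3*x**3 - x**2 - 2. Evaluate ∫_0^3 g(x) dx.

By the power rule, an antiderivative is F(x) = 5*x**7/7 - 3*x**4/4 - x**3/3 - 2*x.
Then F(3) - F(0) = (41619/28) - (0) = 41619/28.

41619/28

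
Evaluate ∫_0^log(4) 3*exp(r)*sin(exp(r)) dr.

Let u = exp(r), so du = exp(r) dr. When r = 0, u = 1; when r = log(4), u = 4.
The integral becomes 3·∫ sin(u) du from 1 to 4, with antiderivative -3*cos(u).
Back in r: F(r) = -3*cos(exp(r)).
Then F(log(4)) - F(0) = (-3*cos(4)) - (-3*cos(1)) = 3*cos(1) - 3*cos(4).

3*cos(1) - 3*cos(4)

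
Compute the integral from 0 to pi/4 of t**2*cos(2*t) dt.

-1/4 + pi**2/32

Integrate by parts twice (u = t^2, dv = cos(2*t) dt).
An antiderivative is F(t) = t**2*sin(2*t)/2 + t*cos(2*t)/2 - sin(2*t)/4.
Then F(pi/4) - F(0) = (-1/4 + pi**2/32) - (0) = -1/4 + pi**2/32.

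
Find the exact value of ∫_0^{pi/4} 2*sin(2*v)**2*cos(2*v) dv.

Let u = sin(2*v), so du = 2*cos(2*v) dv. When v = 0, u = 0; when v = pi/4, u = 1.
The integral becomes ∫ u**2 du from 0 to 1, with antiderivative u**3/3.
Back in v: F(v) = sin(2*v)**3/3.
Then F(pi/4) - F(0) = (1/3) - (0) = 1/3.

1/3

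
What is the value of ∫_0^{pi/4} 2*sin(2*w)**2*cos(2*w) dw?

1/3

Let u = sin(2*w), so du = 2*cos(2*w) dw. When w = 0, u = 0; when w = pi/4, u = 1.
The integral becomes ∫ u**2 du from 0 to 1, with antiderivative u**3/3.
Back in w: F(w) = sin(2*w)**3/3.
Then F(pi/4) - F(0) = (1/3) - (0) = 1/3.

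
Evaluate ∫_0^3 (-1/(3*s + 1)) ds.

-log(10)/3

An antiderivative is F(s) = -log(3*s + 1)/3.
Then F(3) - F(0) = (-log(10)/3) - (0) = -log(10)/3.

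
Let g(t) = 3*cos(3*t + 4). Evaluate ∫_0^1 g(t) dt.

Let u = 3*t + 4, so du = 3 dt. When t = 0, u = 4; when t = 1, u = 7.
The integral becomes ∫ cos(u) du from 4 to 7, with antiderivative sin(u).
Back in t: F(t) = sin(3*t + 4).
Then F(1) - F(0) = (sin(7)) - (sin(4)) = sin(7) - sin(4).

sin(7) - sin(4)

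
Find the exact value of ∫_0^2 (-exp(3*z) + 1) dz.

7/3 - exp(6)/3

An antiderivative is F(z) = -exp(3*z)/3 + z.
Then F(2) - F(0) = (2 - exp(6)/3) - (-1/3) = 7/3 - exp(6)/3.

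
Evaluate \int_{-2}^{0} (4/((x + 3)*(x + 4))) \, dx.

Factor the denominator: x**2 + 7*x + 12 = (x + 4)(x + 3).
Partial fractions: 4/((x + 3)*(x + 4)) = -4/(x + 4) + 4/(x + 3).
An antiderivative is F(x) = 4*log(x + 3) - 4*log(x + 4).
Then F(0) - F(-2) = (-8*log(2) + 4*log(3)) - (-log(16)) = log(81/16).

log(81/16)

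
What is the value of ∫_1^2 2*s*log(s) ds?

Integrate by parts once (u = ln s, dv = 2*s ds).
An antiderivative is F(s) = s**2*(2*log(s) - 1)/2.
Then F(2) - F(1) = (-2 + log(16)) - (-1/2) = -3/2 + log(16).

-3/2 + log(16)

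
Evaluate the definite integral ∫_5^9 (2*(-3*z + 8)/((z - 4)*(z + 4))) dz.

-5*log(13) - log(5) + 10*log(3)

Factor the denominator: z**2 - 16 = (z + 4)(z - 4).
Partial fractions: 2*(-3*z + 8)/((z - 4)*(z + 4)) = -5/(z + 4) - 1/(z - 4).
An antiderivative is F(z) = -log(z - 4) - 5*log(z + 4).
Then F(9) - F(5) = (-5*log(13) - log(5)) - (-10*log(3)) = -5*log(13) - log(5) + 10*log(3).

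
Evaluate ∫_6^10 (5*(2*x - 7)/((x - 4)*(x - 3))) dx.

Factor the denominator: x**2 - 7*x + 12 = (x - 3)(x - 4).
Partial fractions: 5*(2*x - 7)/((x - 4)*(x - 3)) = 5/(x - 3) + 5/(x - 4).
An antiderivative is F(x) = 5*log(x - 4) + 5*log(x - 3).
Then F(10) - F(6) = (5*log(2) + 5*log(3) + 5*log(7)) - (5*log(2) + 5*log(3)) = 5*log(7).

5*log(7)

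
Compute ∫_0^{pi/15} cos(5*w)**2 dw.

Use the identity cos^2(5*w) = (1 + cos(10*w))/2.
An antiderivative is F(w) = w/2 + sin(10*w)/20.
Then F(pi/15) - F(0) = (sqrt(3)/40 + pi/30) - (0) = sqrt(3)/40 + pi/30.

sqrt(3)/40 + pi/30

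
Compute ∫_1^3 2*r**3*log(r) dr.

Integrate by parts once (u = ln r, dv = 2*r**3 dr).
An antiderivative is F(r) = r**4*(4*log(r) - 1)/8.
Then F(3) - F(1) = (-81/8 + 81*log(3)/2) - (-1/8) = -10 + 81*log(3)/2.

-10 + 81*log(3)/2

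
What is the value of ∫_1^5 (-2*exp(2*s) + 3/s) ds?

An antiderivative is F(s) = -exp(2*s) + 3*log(s).
Then F(5) - F(1) = (-exp(10) + 3*log(5)) - (-exp(2)) = -exp(10) + 3*log(5) + exp(2).

-exp(10) + 3*log(5) + exp(2)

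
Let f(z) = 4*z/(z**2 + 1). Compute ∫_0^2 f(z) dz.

Let u = z**2 + 1, so du = 2*z dz. When z = 0, u = 1; when z = 2, u = 5.
The integral becomes 2·∫ 1/u du from 1 to 5, with antiderivative 2*log(u).
Back in z: F(z) = 2*log(z**2 + 1).
Then F(2) - F(0) = (log(25)) - (0) = log(25).

log(25)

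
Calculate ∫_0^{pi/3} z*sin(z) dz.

Integrate by parts once (u = z, dv = sin(z) dz).
An antiderivative is F(z) = -z*cos(z) + sin(z).
Then F(pi/3) - F(0) = (-pi/6 + sqrt(3)/2) - (0) = -pi/6 + sqrt(3)/2.

-pi/6 + sqrt(3)/2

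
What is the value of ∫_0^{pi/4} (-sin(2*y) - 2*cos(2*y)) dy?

-3/2

An antiderivative is F(y) = -sin(2*y) + cos(2*y)/2.
Then F(pi/4) - F(0) = (-1) - (1/2) = -3/2.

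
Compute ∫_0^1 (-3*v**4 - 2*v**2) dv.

By the power rule, an antiderivative is F(v) = -3*v**5/5 - 2*v**3/3.
Then F(1) - F(0) = (-19/15) - (0) = -19/15.

-19/15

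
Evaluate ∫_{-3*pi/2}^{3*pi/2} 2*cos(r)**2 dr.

3*pi

Use the identity cos^2(r) = (1 + cos(2*r))/2.
An antiderivative is F(r) = r + sin(2*r)/2.
Then F(3*pi/2) - F(-3*pi/2) = (3*pi/2) - (-3*pi/2) = 3*pi.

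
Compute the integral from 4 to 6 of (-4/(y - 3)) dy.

-log(81)

An antiderivative is F(y) = -4*log(y - 3).
Then F(6) - F(4) = (-log(81)) - (0) = -log(81).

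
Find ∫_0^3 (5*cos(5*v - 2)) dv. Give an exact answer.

sin(13) + sin(2)

Let u = 5*v - 2, so du = 5 dv. When v = 0, u = -2; when v = 3, u = 13.
The integral becomes ∫ cos(u) du from -2 to 13, with antiderivative sin(u).
Back in v: F(v) = sin(5*v - 2).
Then F(3) - F(0) = (sin(13)) - (-sin(2)) = sin(13) + sin(2).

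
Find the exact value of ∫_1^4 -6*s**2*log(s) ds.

Integrate by parts once (u = ln s, dv = -6*s**2 ds).
An antiderivative is F(s) = -2*s**3*(3*log(s) - 1)/3.
Then F(4) - F(1) = (128/3 - 256*log(2)) - (2/3) = 42 - 256*log(2).

42 - 256*log(2)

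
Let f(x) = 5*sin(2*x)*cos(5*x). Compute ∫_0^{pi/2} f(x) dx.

-10/21

Use the identity sin(2*x)cos(5*x) = [sin(7*x) + sin(-3*x)]/2.
An antiderivative is F(x) = 5*cos(3*x)/6 - 5*cos(7*x)/14.
Then F(pi/2) - F(0) = (0) - (10/21) = -10/21.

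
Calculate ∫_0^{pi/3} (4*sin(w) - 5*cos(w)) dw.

An antiderivative is F(w) = -5*sin(w) - 4*cos(w).
Then F(pi/3) - F(0) = (-5*sqrt(3)/2 - 2) - (-4) = 2 - 5*sqrt(3)/2.

2 - 5*sqrt(3)/2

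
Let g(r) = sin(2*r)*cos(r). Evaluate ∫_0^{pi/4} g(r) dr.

2/3 - sqrt(2)/6

Use the identity sin(2*r)cos(r) = [sin(3*r) + sin(r)]/2.
An antiderivative is F(r) = -cos(r)/2 - cos(3*r)/6.
Then F(pi/4) - F(0) = (-sqrt(2)/6) - (-2/3) = 2/3 - sqrt(2)/6.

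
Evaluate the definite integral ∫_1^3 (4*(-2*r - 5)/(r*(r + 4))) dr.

-3*log(7) - 5*log(3) + 3*log(5)

Factor the denominator: r**2 + 4*r = (r + 4)r.
Partial fractions: 4*(-2*r - 5)/(r*(r + 4)) = -3/(r + 4) - 5/r.
An antiderivative is F(r) = -5*log(r) - 3*log(r + 4).
Then F(3) - F(1) = (-3*log(7) - 5*log(3)) - (-3*log(5)) = -3*log(7) - 5*log(3) + 3*log(5).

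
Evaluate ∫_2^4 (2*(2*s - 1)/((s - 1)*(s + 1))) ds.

Factor the denominator: s**2 - 1 = (s + 1)(s - 1).
Partial fractions: 2*(2*s - 1)/((s - 1)*(s + 1)) = 3/(s + 1) + 1/(s - 1).
An antiderivative is F(s) = log(s - 1) + 3*log(s + 1).
Then F(4) - F(2) = (log(3) + 3*log(5)) - (log(27)) = -2*log(3) + 3*log(5).

-2*log(3) + 3*log(5)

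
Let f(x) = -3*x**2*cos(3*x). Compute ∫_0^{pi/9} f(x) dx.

Integrate by parts twice (u = x^2, dv = -3*cos(3*x) dx).
An antiderivative is F(x) = -x**2*sin(3*x) - 2*x*cos(3*x)/3 + 2*sin(3*x)/9.
Then F(pi/9) - F(0) = (-pi/27 - sqrt(3)*pi**2/162 + sqrt(3)/9) - (0) = -pi/27 - sqrt(3)*pi**2/162 + sqrt(3)/9.

-pi/27 - sqrt(3)*pi**2/162 + sqrt(3)/9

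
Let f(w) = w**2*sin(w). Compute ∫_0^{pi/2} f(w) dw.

-2 + pi

Integrate by parts twice (u = w^2, dv = sin(w) dw).
An antiderivative is F(w) = -w**2*cos(w) + 2*w*sin(w) + 2*cos(w).
Then F(pi/2) - F(0) = (pi) - (2) = -2 + pi.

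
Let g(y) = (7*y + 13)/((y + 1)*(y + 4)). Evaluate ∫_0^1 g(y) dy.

Factor the denominator: y**2 + 5*y + 4 = (y + 4)(y + 1).
Partial fractions: (7*y + 13)/((y + 1)*(y + 4)) = 5/(y + 4) + 2/(y + 1).
An antiderivative is F(y) = 2*log(y + 1) + 5*log(y + 4).
Then F(1) - F(0) = (2*log(2) + 5*log(5)) - (10*log(2)) = -8*log(2) + 5*log(5).

-8*log(2) + 5*log(5)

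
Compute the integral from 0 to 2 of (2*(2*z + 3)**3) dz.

Let u = 2*z + 3, so du = 2 dz. When z = 0, u = 3; when z = 2, u = 7.
The integral becomes ∫ u**3 du from 3 to 7, with antiderivative u**4/4.
Back in z: F(z) = (2*z + 3)**4/4.
Then F(2) - F(0) = (2401/4) - (81/4) = 580.

580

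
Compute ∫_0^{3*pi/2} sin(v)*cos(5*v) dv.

Use the identity sin(v)cos(5*v) = [sin(6*v) + sin(-4*v)]/2.
An antiderivative is F(v) = cos(4*v)/8 - cos(6*v)/12.
Then F(3*pi/2) - F(0) = (5/24) - (1/24) = 1/6.

1/6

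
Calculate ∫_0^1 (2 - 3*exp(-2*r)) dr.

An antiderivative is F(r) = 2*r + 3*exp(-2*r)/2.
Then F(1) - F(0) = (3*exp(-2)/2 + 2) - (3/2) = (3 + exp(2))*exp(-2)/2.

(3 + exp(2))*exp(-2)/2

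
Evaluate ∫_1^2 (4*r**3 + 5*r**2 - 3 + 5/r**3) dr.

By the power rule, an antiderivative is F(r) = r**4 + 5*r**3/3 - 3*r - 5/(2*r**2).
Then F(2) - F(1) = (545/24) - (-17/6) = 613/24.

613/24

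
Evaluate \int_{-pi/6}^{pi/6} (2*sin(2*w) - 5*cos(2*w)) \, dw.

-5*sqrt(3)/2

An antiderivative is F(w) = -5*sin(2*w)/2 - cos(2*w).
Then F(pi/6) - F(-pi/6) = (-5*sqrt(3)/4 - 1/2) - (-1/2 + 5*sqrt(3)/4) = -5*sqrt(3)/2.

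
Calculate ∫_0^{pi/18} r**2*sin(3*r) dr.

Integrate by parts twice (u = r^2, dv = sin(3*r) dr).
An antiderivative is F(r) = -r**2*cos(3*r)/3 + 2*r*sin(3*r)/9 + 2*cos(3*r)/27.
Then F(pi/18) - F(0) = (-sqrt(3)*pi**2/1944 + pi/162 + sqrt(3)/27) - (2/27) = -2/27 - sqrt(3)*pi**2/1944 + pi/162 + sqrt(3)/27.

-2/27 - sqrt(3)*pi**2/1944 + pi/162 + sqrt(3)/27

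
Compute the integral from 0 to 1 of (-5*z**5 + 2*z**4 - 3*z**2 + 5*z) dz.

16/15

By the power rule, an antiderivative is F(z) = -5*z**6/6 + 2*z**5/5 - z**3 + 5*z**2/2.
Then F(1) - F(0) = (16/15) - (0) = 16/15.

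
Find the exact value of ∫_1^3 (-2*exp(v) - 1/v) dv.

-2*exp(3) - log(3) + 2*exp(1)

An antiderivative is F(v) = -2*exp(v) - log(v).
Then F(3) - F(1) = (-2*exp(3) - log(3)) - (-2*exp(1)) = -2*exp(3) - log(3) + 2*exp(1).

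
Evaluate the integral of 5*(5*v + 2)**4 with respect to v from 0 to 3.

283965

Let u = 5*v + 2, so du = 5 dv. When v = 0, u = 2; when v = 3, u = 17.
The integral becomes ∫ u**4 du from 2 to 17, with antiderivative u**5/5.
Back in v: F(v) = (5*v + 2)**5/5.
Then F(3) - F(0) = (1419857/5) - (32/5) = 283965.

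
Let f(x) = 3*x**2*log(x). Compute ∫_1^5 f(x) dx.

-124/3 + 125*log(5)

Integrate by parts once (u = ln x, dv = 3*x**2 dx).
An antiderivative is F(x) = x**3*(3*log(x) - 1)/3.
Then F(5) - F(1) = (-125/3 + 125*log(5)) - (-1/3) = -124/3 + 125*log(5).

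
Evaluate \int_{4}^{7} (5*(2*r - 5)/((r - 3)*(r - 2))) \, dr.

5*log(2) + 5*log(5)

Factor the denominator: r**2 - 5*r + 6 = (r - 2)(r - 3).
Partial fractions: 5*(2*r - 5)/((r - 3)*(r - 2)) = 5/(r - 2) + 5/(r - 3).
An antiderivative is F(r) = 5*log(r - 3) + 5*log(r - 2).
Then F(7) - F(4) = (10*log(2) + 5*log(5)) - (log(32)) = 5*log(2) + 5*log(5).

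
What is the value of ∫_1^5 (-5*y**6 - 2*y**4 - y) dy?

-1997256/35

By the power rule, an antiderivative is F(y) = -5*y**7/7 - 2*y**5/5 - y**2/2.
Then F(5) - F(1) = (-798925/14) - (-113/70) = -1997256/35.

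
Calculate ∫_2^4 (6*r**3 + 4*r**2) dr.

1304/3

By the power rule, an antiderivative is F(r) = 3*r**4/2 + 4*r**3/3.
Then F(4) - F(2) = (1408/3) - (104/3) = 1304/3.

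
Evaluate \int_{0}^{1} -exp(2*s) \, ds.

An antiderivative is F(s) = -exp(2*s)/2.
Then F(1) - F(0) = (-exp(2)/2) - (-1/2) = 1/2 - exp(2)/2.

1/2 - exp(2)/2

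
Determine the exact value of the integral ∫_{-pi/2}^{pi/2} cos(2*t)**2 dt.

Use the identity cos^2(2*t) = (1 + cos(4*t))/2.
An antiderivative is F(t) = t/2 + sin(4*t)/8.
Then F(pi/2) - F(-pi/2) = (pi/4) - (-pi/4) = pi/2.

pi/2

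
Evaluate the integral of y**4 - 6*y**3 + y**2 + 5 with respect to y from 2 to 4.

By the power rule, an antiderivative is F(y) = y**5/5 - 3*y**4/2 + y**3/3 + 5*y.
Then F(4) - F(2) = (-2068/15) - (-74/15) = -1994/15.

-1994/15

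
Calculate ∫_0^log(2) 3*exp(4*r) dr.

45/4

Let u = exp(r), so du = exp(r) dr. When r = 0, u = 1; when r = log(2), u = 2.
The integral becomes 3·∫ u**3 du from 1 to 2, with antiderivative 3*u**4/4.
Back in r: F(r) = 3*exp(4*r)/4.
Then F(log(2)) - F(0) = (12) - (3/4) = 45/4.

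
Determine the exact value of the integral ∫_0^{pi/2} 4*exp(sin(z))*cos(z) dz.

Let u = sin(z), so du = cos(z) dz. When z = 0, u = 0; when z = pi/2, u = 1.
The integral becomes 4·∫ exp(u) du from 0 to 1, with antiderivative 4*exp(u).
Back in z: F(z) = 4*exp(sin(z)).
Then F(pi/2) - F(0) = (4*E) - (4) = -4 + 4*E.

-4 + 4*E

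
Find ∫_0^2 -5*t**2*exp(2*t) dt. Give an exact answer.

Integrate by parts twice (u = t^2, dv = -5*exp(2*t) dt).
An antiderivative is F(t) = (-10*t**2 + 10*t - 5)*exp(2*t)/4.
Then F(2) - F(0) = (-25*exp(4)/4) - (-5/4) = 5/4 - 25*exp(4)/4.

5/4 - 25*exp(4)/4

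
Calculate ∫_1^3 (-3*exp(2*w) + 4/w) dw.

An antiderivative is F(w) = -3*exp(2*w)/2 + 4*log(w).
Then F(3) - F(1) = (-3*exp(6)/2 + log(81)) - (-3*exp(2)/2) = -3*exp(6)/2 + log(81) + 3*exp(2)/2.

-3*exp(6)/2 + log(81) + 3*exp(2)/2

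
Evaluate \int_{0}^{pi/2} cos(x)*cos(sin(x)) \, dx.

sin(1)

Let u = sin(x), so du = cos(x) dx. When x = 0, u = 0; when x = pi/2, u = 1.
The integral becomes ∫ cos(u) du from 0 to 1, with antiderivative sin(u).
Back in x: F(x) = sin(sin(x)).
Then F(pi/2) - F(0) = (sin(1)) - (0) = sin(1).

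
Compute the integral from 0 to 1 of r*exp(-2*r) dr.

(-3 + exp(2))*exp(-2)/4

Integrate by parts once (u = r, dv = exp(-2*r) dr).
An antiderivative is F(r) = (-2*r - 1)*exp(-2*r)/4.
Then F(1) - F(0) = (-3*exp(-2)/4) - (-1/4) = (-3 + exp(2))*exp(-2)/4.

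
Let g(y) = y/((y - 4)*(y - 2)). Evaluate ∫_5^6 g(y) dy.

log(3)

Factor the denominator: y**2 - 6*y + 8 = (y - 2)(y - 4).
Partial fractions: y/((y - 4)*(y - 2)) = -1/(y - 2) + 2/(y - 4).
An antiderivative is F(y) = 2*log(y - 4) - log(y - 2).
Then F(6) - F(5) = (0) - (-log(3)) = log(3).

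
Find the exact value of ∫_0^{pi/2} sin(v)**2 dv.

Use the identity sin^2(v) = (1 - cos(2*v))/2.
An antiderivative is F(v) = v/2 - sin(2*v)/4.
Then F(pi/2) - F(0) = (pi/4) - (0) = pi/4.

pi/4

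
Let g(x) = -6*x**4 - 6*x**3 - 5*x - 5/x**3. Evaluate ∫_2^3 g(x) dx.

-130877/360

By the power rule, an antiderivative is F(x) = -6*x**5/5 - 3*x**4/2 - 5*x**2/2 + 5/(2*x**2).
Then F(3) - F(2) = (-39179/90) - (-2871/40) = -130877/360.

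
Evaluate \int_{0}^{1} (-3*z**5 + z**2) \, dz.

-1/6

By the power rule, an antiderivative is F(z) = -z**6/2 + z**3/3.
Then F(1) - F(0) = (-1/6) - (0) = -1/6.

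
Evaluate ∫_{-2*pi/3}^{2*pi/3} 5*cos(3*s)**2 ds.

10*pi/3

Use the identity cos^2(3*s) = (1 + cos(6*s))/2.
An antiderivative is F(s) = 5*s/2 + 5*sin(6*s)/12.
Then F(2*pi/3) - F(-2*pi/3) = (5*pi/3) - (-5*pi/3) = 10*pi/3.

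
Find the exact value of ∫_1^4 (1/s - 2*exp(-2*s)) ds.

An antiderivative is F(s) = log(s) + exp(-2*s).
Then F(4) - F(1) = ((1 + log(4**exp(8)))*exp(-8)) - (exp(-2)) = (-exp(6) + 1 + log(4**exp(8)))*exp(-8).

(-exp(6) + 1 + log(4**exp(8)))*exp(-8)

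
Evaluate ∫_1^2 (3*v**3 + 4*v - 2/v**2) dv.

By the power rule, an antiderivative is F(v) = 3*v**4/4 + 2*v**2 + 2/v.
Then F(2) - F(1) = (21) - (19/4) = 65/4.

65/4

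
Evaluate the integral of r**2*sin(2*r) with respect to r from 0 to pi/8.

-1/4 - sqrt(2)*pi**2/256 + sqrt(2)*pi/32 + sqrt(2)/8

Integrate by parts twice (u = r^2, dv = sin(2*r) dr).
An antiderivative is F(r) = -r**2*cos(2*r)/2 + r*sin(2*r)/2 + cos(2*r)/4.
Then F(pi/8) - F(0) = (sqrt(2)*(-pi**2 + 8*pi + 32)/256) - (1/4) = -1/4 - sqrt(2)*pi**2/256 + sqrt(2)*pi/32 + sqrt(2)/8.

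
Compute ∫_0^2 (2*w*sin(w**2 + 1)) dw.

-cos(5) + cos(1)

Let u = w**2 + 1, so du = 2*w dw. When w = 0, u = 1; when w = 2, u = 5.
The integral becomes ∫ sin(u) du from 1 to 5, with antiderivative -cos(u).
Back in w: F(w) = -cos(w**2 + 1).
Then F(2) - F(0) = (-cos(5)) - (-cos(1)) = -cos(5) + cos(1).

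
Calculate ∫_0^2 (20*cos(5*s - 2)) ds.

Let u = 5*s - 2, so du = 5 ds. When s = 0, u = -2; when s = 2, u = 8.
The integral becomes 4·∫ cos(u) du from -2 to 8, with antiderivative 4*sin(u).
Back in s: F(s) = 4*sin(5*s - 2).
Then F(2) - F(0) = (4*sin(8)) - (-4*sin(2)) = 4*sin(2) + 4*sin(8).

4*sin(2) + 4*sin(8)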